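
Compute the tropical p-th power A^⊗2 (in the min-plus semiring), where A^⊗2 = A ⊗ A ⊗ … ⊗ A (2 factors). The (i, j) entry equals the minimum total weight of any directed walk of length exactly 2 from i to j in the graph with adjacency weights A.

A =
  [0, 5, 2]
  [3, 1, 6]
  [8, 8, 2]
A^⊗2 =
  [0, 5, 2]
  [3, 2, 5]
  [8, 9, 4]

Each entry (A^⊗2)_ij equals the minimum over all length-2 walks i = v_0 → v_1 → … → v_2 = j of Σ_t A[v_t][v_{t+1}]. For example, for (i, j) = (0, 2) we minimise over 3 possible intermediate vertex sequences; the minimum is 2, attained along the walk 0 → 0 → 2.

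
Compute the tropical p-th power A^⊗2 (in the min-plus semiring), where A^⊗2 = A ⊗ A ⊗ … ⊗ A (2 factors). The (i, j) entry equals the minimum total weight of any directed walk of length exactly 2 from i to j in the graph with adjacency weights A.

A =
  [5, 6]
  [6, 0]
A^⊗2 =
  [10, 6]
  [6, 0]

Each entry (A^⊗2)_ij equals the minimum over all length-2 walks i = v_0 → v_1 → … → v_2 = j of Σ_t A[v_t][v_{t+1}]. For example, for (i, j) = (0, 1) we minimise over 2 possible intermediate vertex sequences; the minimum is 6, attained along the walk 0 → 1 → 1.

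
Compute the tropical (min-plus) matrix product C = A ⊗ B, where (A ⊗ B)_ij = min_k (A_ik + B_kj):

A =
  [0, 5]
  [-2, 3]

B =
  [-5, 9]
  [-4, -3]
A ⊗ B =
  [-5, 2]
  [-7, 0]

Apply the min-plus product entry-by-entry:
  C[0][0] = min over k of (A[0][0] + B[0][0] = 0 + -5 = -5, A[0][1] + B[1][0] = 5 + -4 = 1) = -5 (attained at k = 0)
  C[0][1] = min over k of (A[0][0] + B[0][1] = 0 + 9 = 9, A[0][1] + B[1][1] = 5 + -3 = 2) = 2 (attained at k = 1)
  C[1][0] = min over k of (A[1][0] + B[0][0] = -2 + -5 = -7, A[1][1] + B[1][0] = 3 + -4 = -1) = -7 (attained at k = 0)
  C[1][1] = min over k of (A[1][0] + B[0][1] = -2 + 9 = 7, A[1][1] + B[1][1] = 3 + -3 = 0) = 0 (attained at k = 1)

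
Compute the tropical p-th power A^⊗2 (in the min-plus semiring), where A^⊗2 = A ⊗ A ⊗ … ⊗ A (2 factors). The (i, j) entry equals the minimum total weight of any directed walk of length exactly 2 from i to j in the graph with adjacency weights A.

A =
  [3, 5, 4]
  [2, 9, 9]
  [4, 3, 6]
A^⊗2 =
  [6, 7, 7]
  [5, 7, 6]
  [5, 9, 8]

Each entry (A^⊗2)_ij equals the minimum over all length-2 walks i = v_0 → v_1 → … → v_2 = j of Σ_t A[v_t][v_{t+1}]. For example, for (i, j) = (0, 2) we minimise over 3 possible intermediate vertex sequences; the minimum is 7, attained along the walk 0 → 0 → 2.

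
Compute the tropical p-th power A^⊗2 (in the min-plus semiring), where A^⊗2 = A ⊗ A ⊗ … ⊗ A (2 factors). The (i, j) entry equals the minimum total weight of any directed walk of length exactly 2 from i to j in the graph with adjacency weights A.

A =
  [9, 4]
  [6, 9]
A^⊗2 =
  [10, 13]
  [15, 10]

Each entry (A^⊗2)_ij equals the minimum over all length-2 walks i = v_0 → v_1 → … → v_2 = j of Σ_t A[v_t][v_{t+1}]. For example, for (i, j) = (0, 1) we minimise over 2 possible intermediate vertex sequences; the minimum is 13, attained along the walk 0 → 0 → 1.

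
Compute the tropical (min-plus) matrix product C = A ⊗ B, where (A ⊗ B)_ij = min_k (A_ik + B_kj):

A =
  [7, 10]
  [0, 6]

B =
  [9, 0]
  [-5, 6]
A ⊗ B =
  [5, 7]
  [1, 0]

Apply the min-plus product entry-by-entry:
  C[0][0] = min over k of (A[0][0] + B[0][0] = 7 + 9 = 16, A[0][1] + B[1][0] = 10 + -5 = 5) = 5 (attained at k = 1)
  C[0][1] = min over k of (A[0][0] + B[0][1] = 7 + 0 = 7, A[0][1] + B[1][1] = 10 + 6 = 16) = 7 (attained at k = 0)
  C[1][0] = min over k of (A[1][0] + B[0][0] = 0 + 9 = 9, A[1][1] + B[1][0] = 6 + -5 = 1) = 1 (attained at k = 1)
  C[1][1] = min over k of (A[1][0] + B[0][1] = 0 + 0 = 0, A[1][1] + B[1][1] = 6 + 6 = 12) = 0 (attained at k = 0)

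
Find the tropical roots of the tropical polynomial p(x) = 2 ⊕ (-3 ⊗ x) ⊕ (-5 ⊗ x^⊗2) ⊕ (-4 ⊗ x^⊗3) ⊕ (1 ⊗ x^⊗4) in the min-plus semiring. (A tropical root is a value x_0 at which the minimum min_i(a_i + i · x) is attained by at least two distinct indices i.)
Roots: {-5, -1, 2, 5}

Each tropical root is a break point of the lower envelope of the lines y = a_i + i · x (there are 5 lines, with slopes 0, 1, ..., 4). Only the lines that attain the minimum somewhere contribute to roots; other lines are dominated. Here the surviving (envelope) indices are i = 4, i = 3, i = 2, i = 1, i = 0.
Intersections between consecutive envelope lines give the roots: for adjacent envelope indices i < j the intersection is x = (a_i − a_j) / (j − i). Reading off the sorted break points: {-5, -1, 2, 5}.
Verification: at each break x_0, at least two indices attain the minimum of min_i(a_i + i · x_0).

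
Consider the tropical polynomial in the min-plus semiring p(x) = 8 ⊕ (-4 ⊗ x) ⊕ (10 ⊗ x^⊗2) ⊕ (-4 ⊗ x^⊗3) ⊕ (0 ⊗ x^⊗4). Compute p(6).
p(6) = 2

A tropical monomial a ⊗ x^⊗i evaluates to a + i · x. Evaluating each term at x = 6:
  Term 0 contributes 8 + 0 · 6 = 8
  Term 1 contributes -4 + 1 · 6 = 2
  Term 2 contributes 10 + 2 · 6 = 22
  Term 3 contributes -4 + 3 · 6 = 14
  Term 4 contributes 0 + 4 · 6 = 24
p(6) = ⊕ of these = min[8, 2, 22, 14, 24] = 2.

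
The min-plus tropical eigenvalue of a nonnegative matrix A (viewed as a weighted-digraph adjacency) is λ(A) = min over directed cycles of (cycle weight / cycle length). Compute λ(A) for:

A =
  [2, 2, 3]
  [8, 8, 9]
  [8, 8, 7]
λ(A) = 2

Enumerate directed cycles and compute their means (weight / length). Sample:
  cycle 0 → 0: weight = 2, length = 1, mean = 2/1 ≈ 2.000
  cycle 1 → 1: weight = 8, length = 1, mean = 8/1 ≈ 8.000
  cycle 2 → 2: weight = 7, length = 1, mean = 7/1 ≈ 7.000
  cycle 0 → 1 → 0: weight = 10, length = 2, mean = 10/2 ≈ 5.000
  cycle 0 → 2 → 0: weight = 11, length = 2, mean = 11/2 ≈ 5.500
  cycle 1 → 0 → 1: weight = 10, length = 2, mean = 10/2 ≈ 5.000
Minimum mean = 2.000, attained e.g. along the cycle 0 → 0 with weight 2 and length 1. So λ(A) = 2/1 = 2.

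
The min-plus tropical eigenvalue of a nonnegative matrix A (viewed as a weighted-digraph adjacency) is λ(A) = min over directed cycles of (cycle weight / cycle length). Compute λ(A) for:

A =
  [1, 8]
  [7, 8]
λ(A) = 1

Enumerate directed cycles and compute their means (weight / length). Sample:
  cycle 0 → 0: weight = 1, length = 1, mean = 1/1 ≈ 1.000
  cycle 1 → 1: weight = 8, length = 1, mean = 8/1 ≈ 8.000
  cycle 0 → 1 → 0: weight = 15, length = 2, mean = 15/2 ≈ 7.500
  cycle 1 → 0 → 1: weight = 15, length = 2, mean = 15/2 ≈ 7.500
Minimum mean = 1.000, attained e.g. along the cycle 0 → 0 with weight 1 and length 1. So λ(A) = 1/1 = 1.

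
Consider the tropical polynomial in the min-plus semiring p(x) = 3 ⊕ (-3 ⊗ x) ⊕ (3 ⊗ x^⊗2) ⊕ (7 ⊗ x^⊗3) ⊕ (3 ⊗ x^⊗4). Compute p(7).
p(7) = 3

A tropical monomial a ⊗ x^⊗i evaluates to a + i · x. Evaluating each term at x = 7:
  Term 0 contributes 3 + 0 · 7 = 3
  Term 1 contributes -3 + 1 · 7 = 4
  Term 2 contributes 3 + 2 · 7 = 17
  Term 3 contributes 7 + 3 · 7 = 28
  Term 4 contributes 3 + 4 · 7 = 31
p(7) = ⊕ of these = min[3, 4, 17, 28, 31] = 3.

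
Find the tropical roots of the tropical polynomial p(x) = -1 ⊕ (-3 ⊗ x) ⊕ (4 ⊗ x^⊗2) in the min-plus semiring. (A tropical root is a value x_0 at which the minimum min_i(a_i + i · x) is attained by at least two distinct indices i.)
Roots: {-7, 2}

Each tropical root is a break point of the lower envelope of the lines y = a_i + i · x (there are 3 lines, with slopes 0, 1, ..., 2). Only the lines that attain the minimum somewhere contribute to roots; other lines are dominated. Here the surviving (envelope) indices are i = 2, i = 1, i = 0.
Intersections between consecutive envelope lines give the roots: for adjacent envelope indices i < j the intersection is x = (a_i − a_j) / (j − i). Reading off the sorted break points: {-7, 2}.
Verification: at each break x_0, at least two indices attain the minimum of min_i(a_i + i · x_0).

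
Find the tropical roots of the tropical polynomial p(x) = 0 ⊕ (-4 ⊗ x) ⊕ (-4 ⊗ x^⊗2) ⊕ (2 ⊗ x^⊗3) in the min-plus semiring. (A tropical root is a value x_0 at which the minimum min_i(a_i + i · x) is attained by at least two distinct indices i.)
Roots: {-6, 0, 4}

Each tropical root is a break point of the lower envelope of the lines y = a_i + i · x (there are 4 lines, with slopes 0, 1, ..., 3). Only the lines that attain the minimum somewhere contribute to roots; other lines are dominated. Here the surviving (envelope) indices are i = 3, i = 2, i = 1, i = 0.
Intersections between consecutive envelope lines give the roots: for adjacent envelope indices i < j the intersection is x = (a_i − a_j) / (j − i). Reading off the sorted break points: {-6, 0, 4}.
Verification: at each break x_0, at least two indices attain the minimum of min_i(a_i + i · x_0).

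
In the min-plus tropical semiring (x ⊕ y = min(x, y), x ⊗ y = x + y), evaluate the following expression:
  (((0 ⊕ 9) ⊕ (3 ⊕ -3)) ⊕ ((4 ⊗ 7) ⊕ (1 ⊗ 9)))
(((0 ⊕ 9) ⊕ (3 ⊕ -3)) ⊕ ((4 ⊗ 7) ⊕ (1 ⊗ 9))) = -3

Expand innermost to outermost. Recall ⊕ takes the minimum of its arguments and ⊗ takes their sum. Working out the expression (((0 ⊕ 9) ⊕ (3 ⊕ -3)) ⊕ ((4 ⊗ 7) ⊕ (1 ⊗ 9))) gives -3.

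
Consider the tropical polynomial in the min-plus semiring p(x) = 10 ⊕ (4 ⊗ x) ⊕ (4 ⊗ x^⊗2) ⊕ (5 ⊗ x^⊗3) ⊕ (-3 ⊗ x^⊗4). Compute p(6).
p(6) = 10

A tropical monomial a ⊗ x^⊗i evaluates to a + i · x. Evaluating each term at x = 6:
  Term 0 contributes 10 + 0 · 6 = 10
  Term 1 contributes 4 + 1 · 6 = 10
  Term 2 contributes 4 + 2 · 6 = 16
  Term 3 contributes 5 + 3 · 6 = 23
  Term 4 contributes -3 + 4 · 6 = 21
p(6) = ⊕ of these = min[10, 10, 16, 23, 21] = 10.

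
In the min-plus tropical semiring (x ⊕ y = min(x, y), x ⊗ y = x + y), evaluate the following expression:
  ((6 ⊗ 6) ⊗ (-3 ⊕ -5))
((6 ⊗ 6) ⊗ (-3 ⊕ -5)) = 7

Expand innermost to outermost. Recall ⊕ takes the minimum of its arguments and ⊗ takes their sum. Working out the expression ((6 ⊗ 6) ⊗ (-3 ⊕ -5)) gives 7.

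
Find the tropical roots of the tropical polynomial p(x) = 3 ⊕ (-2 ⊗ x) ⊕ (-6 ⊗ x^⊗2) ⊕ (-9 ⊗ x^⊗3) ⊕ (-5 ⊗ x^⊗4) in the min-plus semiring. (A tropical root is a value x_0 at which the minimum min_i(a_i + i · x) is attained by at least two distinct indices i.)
Roots: {-4, 3, 4, 5}

Each tropical root is a break point of the lower envelope of the lines y = a_i + i · x (there are 5 lines, with slopes 0, 1, ..., 4). Only the lines that attain the minimum somewhere contribute to roots; other lines are dominated. Here the surviving (envelope) indices are i = 4, i = 3, i = 2, i = 1, i = 0.
Intersections between consecutive envelope lines give the roots: for adjacent envelope indices i < j the intersection is x = (a_i − a_j) / (j − i). Reading off the sorted break points: {-4, 3, 4, 5}.
Verification: at each break x_0, at least two indices attain the minimum of min_i(a_i + i · x_0).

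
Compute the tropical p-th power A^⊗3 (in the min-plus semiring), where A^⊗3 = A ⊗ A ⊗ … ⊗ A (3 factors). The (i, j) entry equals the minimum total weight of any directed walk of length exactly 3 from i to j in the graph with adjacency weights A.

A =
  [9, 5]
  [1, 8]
A^⊗3 =
  [14, 11]
  [7, 14]

Each entry (A^⊗3)_ij equals the minimum over all length-3 walks i = v_0 → v_1 → … → v_3 = j of Σ_t A[v_t][v_{t+1}]. For example, for (i, j) = (0, 1) we minimise over 4 possible intermediate vertex sequences; the minimum is 11, attained along the walk 0 → 1 → 0 → 1.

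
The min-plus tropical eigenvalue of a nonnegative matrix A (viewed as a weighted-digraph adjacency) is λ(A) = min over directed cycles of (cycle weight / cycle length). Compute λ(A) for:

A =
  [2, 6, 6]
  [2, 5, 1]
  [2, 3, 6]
λ(A) = 2

Enumerate directed cycles and compute their means (weight / length). Sample:
  cycle 0 → 0: weight = 2, length = 1, mean = 2/1 ≈ 2.000
  cycle 1 → 1: weight = 5, length = 1, mean = 5/1 ≈ 5.000
  cycle 2 → 2: weight = 6, length = 1, mean = 6/1 ≈ 6.000
  cycle 0 → 1 → 0: weight = 8, length = 2, mean = 8/2 ≈ 4.000
  cycle 0 → 2 → 0: weight = 8, length = 2, mean = 8/2 ≈ 4.000
  cycle 1 → 0 → 1: weight = 8, length = 2, mean = 8/2 ≈ 4.000
Minimum mean = 2.000, attained e.g. along the cycle 0 → 0 with weight 2 and length 1. So λ(A) = 2/1 = 2.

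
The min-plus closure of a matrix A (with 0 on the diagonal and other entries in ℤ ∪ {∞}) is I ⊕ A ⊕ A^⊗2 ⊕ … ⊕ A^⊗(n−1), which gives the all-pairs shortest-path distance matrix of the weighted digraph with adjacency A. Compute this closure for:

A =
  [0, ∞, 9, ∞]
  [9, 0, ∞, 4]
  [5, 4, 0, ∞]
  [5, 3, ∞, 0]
Closure =
  [0, 13, 9, 17]
  [9, 0, 18, 4]
  [5, 4, 0, 8]
  [5, 3, 14, 0]

This is the Floyd-Warshall all-pairs shortest-path computation. For each intermediate vertex k = 0, 1, …, 3, update dist[i][j] ← min(dist[i][j], dist[i][k] + dist[k][j]). The final matrix gives, for each (i, j), the minimum total weight of any directed path from i to j (possibly empty when i = j).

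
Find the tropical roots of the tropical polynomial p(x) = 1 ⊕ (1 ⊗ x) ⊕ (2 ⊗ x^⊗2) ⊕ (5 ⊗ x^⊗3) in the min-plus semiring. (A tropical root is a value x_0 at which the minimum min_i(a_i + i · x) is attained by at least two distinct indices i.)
Roots: {-3, -1, 0}

Each tropical root is a break point of the lower envelope of the lines y = a_i + i · x (there are 4 lines, with slopes 0, 1, ..., 3). Only the lines that attain the minimum somewhere contribute to roots; other lines are dominated. Here the surviving (envelope) indices are i = 3, i = 2, i = 1, i = 0.
Intersections between consecutive envelope lines give the roots: for adjacent envelope indices i < j the intersection is x = (a_i − a_j) / (j − i). Reading off the sorted break points: {-3, -1, 0}.
Verification: at each break x_0, at least two indices attain the minimum of min_i(a_i + i · x_0).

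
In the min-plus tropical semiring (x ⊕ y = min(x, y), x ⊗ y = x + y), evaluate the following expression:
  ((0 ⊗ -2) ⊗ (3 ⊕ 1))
((0 ⊗ -2) ⊗ (3 ⊕ 1)) = -1

Expand innermost to outermost. Recall ⊕ takes the minimum of its arguments and ⊗ takes their sum. Working out the expression ((0 ⊗ -2) ⊗ (3 ⊕ 1)) gives -1.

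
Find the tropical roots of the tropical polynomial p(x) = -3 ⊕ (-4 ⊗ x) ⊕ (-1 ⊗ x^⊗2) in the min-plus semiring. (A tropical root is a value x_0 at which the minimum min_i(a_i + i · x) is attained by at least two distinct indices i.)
Roots: {-3, 1}

Each tropical root is a break point of the lower envelope of the lines y = a_i + i · x (there are 3 lines, with slopes 0, 1, ..., 2). Only the lines that attain the minimum somewhere contribute to roots; other lines are dominated. Here the surviving (envelope) indices are i = 2, i = 1, i = 0.
Intersections between consecutive envelope lines give the roots: for adjacent envelope indices i < j the intersection is x = (a_i − a_j) / (j − i). Reading off the sorted break points: {-3, 1}.
Verification: at each break x_0, at least two indices attain the minimum of min_i(a_i + i · x_0).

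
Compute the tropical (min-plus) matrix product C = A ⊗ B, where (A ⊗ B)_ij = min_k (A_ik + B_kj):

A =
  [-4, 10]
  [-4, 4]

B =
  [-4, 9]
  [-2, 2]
A ⊗ B =
  [-8, 5]
  [-8, 5]

Apply the min-plus product entry-by-entry:
  C[0][0] = min over k of (A[0][0] + B[0][0] = -4 + -4 = -8, A[0][1] + B[1][0] = 10 + -2 = 8) = -8 (attained at k = 0)
  C[0][1] = min over k of (A[0][0] + B[0][1] = -4 + 9 = 5, A[0][1] + B[1][1] = 10 + 2 = 12) = 5 (attained at k = 0)
  C[1][0] = min over k of (A[1][0] + B[0][0] = -4 + -4 = -8, A[1][1] + B[1][0] = 4 + -2 = 2) = -8 (attained at k = 0)
  C[1][1] = min over k of (A[1][0] + B[0][1] = -4 + 9 = 5, A[1][1] + B[1][1] = 4 + 2 = 6) = 5 (attained at k = 0)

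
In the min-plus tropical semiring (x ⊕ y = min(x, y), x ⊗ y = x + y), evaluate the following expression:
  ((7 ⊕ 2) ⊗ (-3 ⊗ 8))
((7 ⊕ 2) ⊗ (-3 ⊗ 8)) = 7

Expand innermost to outermost. Recall ⊕ takes the minimum of its arguments and ⊗ takes their sum. Working out the expression ((7 ⊕ 2) ⊗ (-3 ⊗ 8)) gives 7.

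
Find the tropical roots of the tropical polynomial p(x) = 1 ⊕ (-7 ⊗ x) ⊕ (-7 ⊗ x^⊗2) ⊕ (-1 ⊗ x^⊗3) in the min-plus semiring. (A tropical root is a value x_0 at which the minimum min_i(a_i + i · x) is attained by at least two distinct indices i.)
Roots: {-6, 0, 8}

Each tropical root is a break point of the lower envelope of the lines y = a_i + i · x (there are 4 lines, with slopes 0, 1, ..., 3). Only the lines that attain the minimum somewhere contribute to roots; other lines are dominated. Here the surviving (envelope) indices are i = 3, i = 2, i = 1, i = 0.
Intersections between consecutive envelope lines give the roots: for adjacent envelope indices i < j the intersection is x = (a_i − a_j) / (j − i). Reading off the sorted break points: {-6, 0, 8}.
Verification: at each break x_0, at least two indices attain the minimum of min_i(a_i + i · x_0).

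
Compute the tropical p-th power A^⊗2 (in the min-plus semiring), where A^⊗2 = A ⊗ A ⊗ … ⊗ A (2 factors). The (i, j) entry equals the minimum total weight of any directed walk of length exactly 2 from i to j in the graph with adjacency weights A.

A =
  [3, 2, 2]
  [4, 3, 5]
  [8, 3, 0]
A^⊗2 =
  [6, 5, 2]
  [7, 6, 5]
  [7, 3, 0]

Each entry (A^⊗2)_ij equals the minimum over all length-2 walks i = v_0 → v_1 → … → v_2 = j of Σ_t A[v_t][v_{t+1}]. For example, for (i, j) = (0, 2) we minimise over 3 possible intermediate vertex sequences; the minimum is 2, attained along the walk 0 → 2 → 2.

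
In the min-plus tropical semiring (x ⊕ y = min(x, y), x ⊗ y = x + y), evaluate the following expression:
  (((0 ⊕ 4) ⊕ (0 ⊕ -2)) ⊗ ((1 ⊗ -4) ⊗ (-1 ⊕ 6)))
(((0 ⊕ 4) ⊕ (0 ⊕ -2)) ⊗ ((1 ⊗ -4) ⊗ (-1 ⊕ 6))) = -6

Expand innermost to outermost. Recall ⊕ takes the minimum of its arguments and ⊗ takes their sum. Working out the expression (((0 ⊕ 4) ⊕ (0 ⊕ -2)) ⊗ ((1 ⊗ -4) ⊗ (-1 ⊕ 6))) gives -6.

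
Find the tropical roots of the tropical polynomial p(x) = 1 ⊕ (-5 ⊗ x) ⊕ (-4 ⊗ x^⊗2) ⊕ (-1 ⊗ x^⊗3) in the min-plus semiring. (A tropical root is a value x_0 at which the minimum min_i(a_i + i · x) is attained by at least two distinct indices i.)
Roots: {-3, -1, 6}

Each tropical root is a break point of the lower envelope of the lines y = a_i + i · x (there are 4 lines, with slopes 0, 1, ..., 3). Only the lines that attain the minimum somewhere contribute to roots; other lines are dominated. Here the surviving (envelope) indices are i = 3, i = 2, i = 1, i = 0.
Intersections between consecutive envelope lines give the roots: for adjacent envelope indices i < j the intersection is x = (a_i − a_j) / (j − i). Reading off the sorted break points: {-3, -1, 6}.
Verification: at each break x_0, at least two indices attain the minimum of min_i(a_i + i · x_0).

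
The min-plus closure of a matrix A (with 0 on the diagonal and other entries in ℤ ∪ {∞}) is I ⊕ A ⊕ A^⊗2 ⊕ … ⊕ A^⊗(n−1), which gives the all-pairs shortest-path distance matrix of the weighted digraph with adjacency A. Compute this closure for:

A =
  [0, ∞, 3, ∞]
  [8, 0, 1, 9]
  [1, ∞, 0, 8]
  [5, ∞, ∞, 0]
Closure =
  [0, ∞, 3, 11]
  [2, 0, 1, 9]
  [1, ∞, 0, 8]
  [5, ∞, 8, 0]

This is the Floyd-Warshall all-pairs shortest-path computation. For each intermediate vertex k = 0, 1, …, 3, update dist[i][j] ← min(dist[i][j], dist[i][k] + dist[k][j]). The final matrix gives, for each (i, j), the minimum total weight of any directed path from i to j (possibly empty when i = j).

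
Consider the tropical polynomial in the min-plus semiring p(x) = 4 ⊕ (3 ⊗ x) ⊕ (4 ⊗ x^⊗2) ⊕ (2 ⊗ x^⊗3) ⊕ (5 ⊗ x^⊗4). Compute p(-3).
p(-3) = -7

A tropical monomial a ⊗ x^⊗i evaluates to a + i · x. Evaluating each term at x = -3:
  Term 0 contributes 4 + 0 · -3 = 4
  Term 1 contributes 3 + 1 · -3 = 0
  Term 2 contributes 4 + 2 · -3 = -2
  Term 3 contributes 2 + 3 · -3 = -7
  Term 4 contributes 5 + 4 · -3 = -7
p(-3) = ⊕ of these = min[4, 0, -2, -7, -7] = -7.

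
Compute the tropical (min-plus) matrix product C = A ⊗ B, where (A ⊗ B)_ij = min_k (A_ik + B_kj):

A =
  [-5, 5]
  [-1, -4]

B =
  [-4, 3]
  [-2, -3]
A ⊗ B =
  [-9, -2]
  [-6, -7]

Apply the min-plus product entry-by-entry:
  C[0][0] = min over k of (A[0][0] + B[0][0] = -5 + -4 = -9, A[0][1] + B[1][0] = 5 + -2 = 3) = -9 (attained at k = 0)
  C[0][1] = min over k of (A[0][0] + B[0][1] = -5 + 3 = -2, A[0][1] + B[1][1] = 5 + -3 = 2) = -2 (attained at k = 0)
  C[1][0] = min over k of (A[1][0] + B[0][0] = -1 + -4 = -5, A[1][1] + B[1][0] = -4 + -2 = -6) = -6 (attained at k = 1)
  C[1][1] = min over k of (A[1][0] + B[0][1] = -1 + 3 = 2, A[1][1] + B[1][1] = -4 + -3 = -7) = -7 (attained at k = 1)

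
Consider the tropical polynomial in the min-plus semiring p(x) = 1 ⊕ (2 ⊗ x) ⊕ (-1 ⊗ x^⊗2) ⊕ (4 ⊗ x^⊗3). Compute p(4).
p(4) = 1

A tropical monomial a ⊗ x^⊗i evaluates to a + i · x. Evaluating each term at x = 4:
  Term 0 contributes 1 + 0 · 4 = 1
  Term 1 contributes 2 + 1 · 4 = 6
  Term 2 contributes -1 + 2 · 4 = 7
  Term 3 contributes 4 + 3 · 4 = 16
p(4) = ⊕ of these = min[1, 6, 7, 16] = 1.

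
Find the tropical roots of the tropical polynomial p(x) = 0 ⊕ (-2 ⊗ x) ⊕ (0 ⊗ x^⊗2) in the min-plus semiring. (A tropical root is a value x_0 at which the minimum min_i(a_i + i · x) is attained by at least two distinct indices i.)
Roots: {-2, 2}

Each tropical root is a break point of the lower envelope of the lines y = a_i + i · x (there are 3 lines, with slopes 0, 1, ..., 2). Only the lines that attain the minimum somewhere contribute to roots; other lines are dominated. Here the surviving (envelope) indices are i = 2, i = 1, i = 0.
Intersections between consecutive envelope lines give the roots: for adjacent envelope indices i < j the intersection is x = (a_i − a_j) / (j − i). Reading off the sorted break points: {-2, 2}.
Verification: at each break x_0, at least two indices attain the minimum of min_i(a_i + i · x_0).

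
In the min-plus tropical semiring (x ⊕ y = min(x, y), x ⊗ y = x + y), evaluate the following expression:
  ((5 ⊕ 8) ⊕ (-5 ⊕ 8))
((5 ⊕ 8) ⊕ (-5 ⊕ 8)) = -5

Expand innermost to outermost. Recall ⊕ takes the minimum of its arguments and ⊗ takes their sum. Working out the expression ((5 ⊕ 8) ⊕ (-5 ⊕ 8)) gives -5.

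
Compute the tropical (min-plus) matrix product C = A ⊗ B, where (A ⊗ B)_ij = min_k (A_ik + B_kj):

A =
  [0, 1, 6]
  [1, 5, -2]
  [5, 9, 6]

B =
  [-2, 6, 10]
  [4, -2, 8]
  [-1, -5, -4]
A ⊗ B =
  [-2, -1, 2]
  [-3, -7, -6]
  [3, 1, 2]

Apply the min-plus product entry-by-entry:
  C[0][0] = min over k of (A[0][0] + B[0][0] = 0 + -2 = -2, A[0][1] + B[1][0] = 1 + 4 = 5, A[0][2] + B[2][0] = 6 + -1 = 5) = -2 (attained at k = 0)
  C[0][1] = min over k of (A[0][0] + B[0][1] = 0 + 6 = 6, A[0][1] + B[1][1] = 1 + -2 = -1, A[0][2] + B[2][1] = 6 + -5 = 1) = -1 (attained at k = 1)
  C[0][2] = min over k of (A[0][0] + B[0][2] = 0 + 10 = 10, A[0][1] + B[1][2] = 1 + 8 = 9, A[0][2] + B[2][2] = 6 + -4 = 2) = 2 (attained at k = 2)
  C[1][0] = min over k of (A[1][0] + B[0][0] = 1 + -2 = -1, A[1][1] + B[1][0] = 5 + 4 = 9, A[1][2] + B[2][0] = -2 + -1 = -3) = -3 (attained at k = 2)
  C[1][1] = min over k of (A[1][0] + B[0][1] = 1 + 6 = 7, A[1][1] + B[1][1] = 5 + -2 = 3, A[1][2] + B[2][1] = -2 + -5 = -7) = -7 (attained at k = 2)
  C[1][2] = min over k of (A[1][0] + B[0][2] = 1 + 10 = 11, A[1][1] + B[1][2] = 5 + 8 = 13, A[1][2] + B[2][2] = -2 + -4 = -6) = -6 (attained at k = 2)
  C[2][0] = min over k of (A[2][0] + B[0][0] = 5 + -2 = 3, A[2][1] + B[1][0] = 9 + 4 = 13, A[2][2] + B[2][0] = 6 + -1 = 5) = 3 (attained at k = 0)
  C[2][1] = min over k of (A[2][0] + B[0][1] = 5 + 6 = 11, A[2][1] + B[1][1] = 9 + -2 = 7, A[2][2] + B[2][1] = 6 + -5 = 1) = 1 (attained at k = 2)
  C[2][2] = min over k of (A[2][0] + B[0][2] = 5 + 10 = 15, A[2][1] + B[1][2] = 9 + 8 = 17, A[2][2] + B[2][2] = 6 + -4 = 2) = 2 (attained at k = 2)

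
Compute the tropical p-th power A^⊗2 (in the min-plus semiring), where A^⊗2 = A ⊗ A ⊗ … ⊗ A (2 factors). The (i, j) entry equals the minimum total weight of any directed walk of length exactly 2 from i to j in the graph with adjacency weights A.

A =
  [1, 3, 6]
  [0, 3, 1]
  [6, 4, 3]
A^⊗2 =
  [2, 4, 4]
  [1, 3, 4]
  [4, 7, 5]

Each entry (A^⊗2)_ij equals the minimum over all length-2 walks i = v_0 → v_1 → … → v_2 = j of Σ_t A[v_t][v_{t+1}]. For example, for (i, j) = (0, 2) we minimise over 3 possible intermediate vertex sequences; the minimum is 4, attained along the walk 0 → 1 → 2.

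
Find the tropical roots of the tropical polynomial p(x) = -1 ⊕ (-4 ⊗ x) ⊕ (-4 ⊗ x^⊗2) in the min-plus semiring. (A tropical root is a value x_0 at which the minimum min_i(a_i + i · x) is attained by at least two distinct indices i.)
Roots: {0, 3}

Each tropical root is a break point of the lower envelope of the lines y = a_i + i · x (there are 3 lines, with slopes 0, 1, ..., 2). Only the lines that attain the minimum somewhere contribute to roots; other lines are dominated. Here the surviving (envelope) indices are i = 2, i = 1, i = 0.
Intersections between consecutive envelope lines give the roots: for adjacent envelope indices i < j the intersection is x = (a_i − a_j) / (j − i). Reading off the sorted break points: {0, 3}.
Verification: at each break x_0, at least two indices attain the minimum of min_i(a_i + i · x_0).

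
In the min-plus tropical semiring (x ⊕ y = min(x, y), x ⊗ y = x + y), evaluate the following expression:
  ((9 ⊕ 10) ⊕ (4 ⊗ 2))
((9 ⊕ 10) ⊕ (4 ⊗ 2)) = 6

Expand innermost to outermost. Recall ⊕ takes the minimum of its arguments and ⊗ takes their sum. Working out the expression ((9 ⊕ 10) ⊕ (4 ⊗ 2)) gives 6.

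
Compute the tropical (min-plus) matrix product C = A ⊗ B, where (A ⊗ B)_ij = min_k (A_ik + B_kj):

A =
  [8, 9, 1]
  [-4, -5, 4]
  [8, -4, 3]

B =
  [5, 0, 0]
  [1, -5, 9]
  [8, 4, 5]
A ⊗ B =
  [9, 4, 6]
  [-4, -10, -4]
  [-3, -9, 5]

Apply the min-plus product entry-by-entry:
  C[0][0] = min over k of (A[0][0] + B[0][0] = 8 + 5 = 13, A[0][1] + B[1][0] = 9 + 1 = 10, A[0][2] + B[2][0] = 1 + 8 = 9) = 9 (attained at k = 2)
  C[0][1] = min over k of (A[0][0] + B[0][1] = 8 + 0 = 8, A[0][1] + B[1][1] = 9 + -5 = 4, A[0][2] + B[2][1] = 1 + 4 = 5) = 4 (attained at k = 1)
  C[0][2] = min over k of (A[0][0] + B[0][2] = 8 + 0 = 8, A[0][1] + B[1][2] = 9 + 9 = 18, A[0][2] + B[2][2] = 1 + 5 = 6) = 6 (attained at k = 2)
  C[1][0] = min over k of (A[1][0] + B[0][0] = -4 + 5 = 1, A[1][1] + B[1][0] = -5 + 1 = -4, A[1][2] + B[2][0] = 4 + 8 = 12) = -4 (attained at k = 1)
  C[1][1] = min over k of (A[1][0] + B[0][1] = -4 + 0 = -4, A[1][1] + B[1][1] = -5 + -5 = -10, A[1][2] + B[2][1] = 4 + 4 = 8) = -10 (attained at k = 1)
  C[1][2] = min over k of (A[1][0] + B[0][2] = -4 + 0 = -4, A[1][1] + B[1][2] = -5 + 9 = 4, A[1][2] + B[2][2] = 4 + 5 = 9) = -4 (attained at k = 0)
  C[2][0] = min over k of (A[2][0] + B[0][0] = 8 + 5 = 13, A[2][1] + B[1][0] = -4 + 1 = -3, A[2][2] + B[2][0] = 3 + 8 = 11) = -3 (attained at k = 1)
  C[2][1] = min over k of (A[2][0] + B[0][1] = 8 + 0 = 8, A[2][1] + B[1][1] = -4 + -5 = -9, A[2][2] + B[2][1] = 3 + 4 = 7) = -9 (attained at k = 1)
  C[2][2] = min over k of (A[2][0] + B[0][2] = 8 + 0 = 8, A[2][1] + B[1][2] = -4 + 9 = 5, A[2][2] + B[2][2] = 3 + 5 = 8) = 5 (attained at k = 1)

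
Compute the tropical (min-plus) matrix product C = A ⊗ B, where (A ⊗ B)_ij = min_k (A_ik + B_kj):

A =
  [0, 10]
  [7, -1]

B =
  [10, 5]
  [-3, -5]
A ⊗ B =
  [7, 5]
  [-4, -6]

Apply the min-plus product entry-by-entry:
  C[0][0] = min over k of (A[0][0] + B[0][0] = 0 + 10 = 10, A[0][1] + B[1][0] = 10 + -3 = 7) = 7 (attained at k = 1)
  C[0][1] = min over k of (A[0][0] + B[0][1] = 0 + 5 = 5, A[0][1] + B[1][1] = 10 + -5 = 5) = 5 (attained at k = 0)
  C[1][0] = min over k of (A[1][0] + B[0][0] = 7 + 10 = 17, A[1][1] + B[1][0] = -1 + -3 = -4) = -4 (attained at k = 1)
  C[1][1] = min over k of (A[1][0] + B[0][1] = 7 + 5 = 12, A[1][1] + B[1][1] = -1 + -5 = -6) = -6 (attained at k = 1)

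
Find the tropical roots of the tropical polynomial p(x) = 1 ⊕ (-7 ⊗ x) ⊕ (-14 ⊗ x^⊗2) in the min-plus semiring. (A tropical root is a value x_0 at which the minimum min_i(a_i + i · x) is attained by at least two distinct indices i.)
Roots: {7, 8}

Each tropical root is a break point of the lower envelope of the lines y = a_i + i · x (there are 3 lines, with slopes 0, 1, ..., 2). Only the lines that attain the minimum somewhere contribute to roots; other lines are dominated. Here the surviving (envelope) indices are i = 2, i = 1, i = 0.
Intersections between consecutive envelope lines give the roots: for adjacent envelope indices i < j the intersection is x = (a_i − a_j) / (j − i). Reading off the sorted break points: {7, 8}.
Verification: at each break x_0, at least two indices attain the minimum of min_i(a_i + i · x_0).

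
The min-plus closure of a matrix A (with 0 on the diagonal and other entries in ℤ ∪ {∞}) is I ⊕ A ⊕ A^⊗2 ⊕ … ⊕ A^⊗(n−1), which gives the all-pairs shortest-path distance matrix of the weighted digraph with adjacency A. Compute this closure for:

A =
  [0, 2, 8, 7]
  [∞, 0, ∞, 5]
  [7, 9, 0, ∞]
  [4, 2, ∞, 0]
Closure =
  [0, 2, 8, 7]
  [9, 0, 17, 5]
  [7, 9, 0, 14]
  [4, 2, 12, 0]

This is the Floyd-Warshall all-pairs shortest-path computation. For each intermediate vertex k = 0, 1, …, 3, update dist[i][j] ← min(dist[i][j], dist[i][k] + dist[k][j]). The final matrix gives, for each (i, j), the minimum total weight of any directed path from i to j (possibly empty when i = j).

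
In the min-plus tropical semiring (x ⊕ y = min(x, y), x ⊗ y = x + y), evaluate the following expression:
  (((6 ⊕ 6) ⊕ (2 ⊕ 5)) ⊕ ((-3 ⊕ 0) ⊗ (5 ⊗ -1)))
(((6 ⊕ 6) ⊕ (2 ⊕ 5)) ⊕ ((-3 ⊕ 0) ⊗ (5 ⊗ -1))) = 1

Expand innermost to outermost. Recall ⊕ takes the minimum of its arguments and ⊗ takes their sum. Working out the expression (((6 ⊕ 6) ⊕ (2 ⊕ 5)) ⊕ ((-3 ⊕ 0) ⊗ (5 ⊗ -1))) gives 1.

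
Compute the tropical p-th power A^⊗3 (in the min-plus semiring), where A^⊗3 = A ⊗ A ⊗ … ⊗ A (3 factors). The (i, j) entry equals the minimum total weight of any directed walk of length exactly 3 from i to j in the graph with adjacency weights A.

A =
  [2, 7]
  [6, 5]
A^⊗3 =
  [6, 11]
  [10, 15]

Each entry (A^⊗3)_ij equals the minimum over all length-3 walks i = v_0 → v_1 → … → v_3 = j of Σ_t A[v_t][v_{t+1}]. For example, for (i, j) = (0, 1) we minimise over 4 possible intermediate vertex sequences; the minimum is 11, attained along the walk 0 → 0 → 0 → 1.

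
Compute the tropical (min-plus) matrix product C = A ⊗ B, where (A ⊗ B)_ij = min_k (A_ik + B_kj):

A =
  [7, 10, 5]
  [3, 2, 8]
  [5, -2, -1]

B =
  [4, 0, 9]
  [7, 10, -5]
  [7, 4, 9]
A ⊗ B =
  [11, 7, 5]
  [7, 3, -3]
  [5, 3, -7]

Apply the min-plus product entry-by-entry:
  C[0][0] = min over k of (A[0][0] + B[0][0] = 7 + 4 = 11, A[0][1] + B[1][0] = 10 + 7 = 17, A[0][2] + B[2][0] = 5 + 7 = 12) = 11 (attained at k = 0)
  C[0][1] = min over k of (A[0][0] + B[0][1] = 7 + 0 = 7, A[0][1] + B[1][1] = 10 + 10 = 20, A[0][2] + B[2][1] = 5 + 4 = 9) = 7 (attained at k = 0)
  C[0][2] = min over k of (A[0][0] + B[0][2] = 7 + 9 = 16, A[0][1] + B[1][2] = 10 + -5 = 5, A[0][2] + B[2][2] = 5 + 9 = 14) = 5 (attained at k = 1)
  C[1][0] = min over k of (A[1][0] + B[0][0] = 3 + 4 = 7, A[1][1] + B[1][0] = 2 + 7 = 9, A[1][2] + B[2][0] = 8 + 7 = 15) = 7 (attained at k = 0)
  C[1][1] = min over k of (A[1][0] + B[0][1] = 3 + 0 = 3, A[1][1] + B[1][1] = 2 + 10 = 12, A[1][2] + B[2][1] = 8 + 4 = 12) = 3 (attained at k = 0)
  C[1][2] = min over k of (A[1][0] + B[0][2] = 3 + 9 = 12, A[1][1] + B[1][2] = 2 + -5 = -3, A[1][2] + B[2][2] = 8 + 9 = 17) = -3 (attained at k = 1)
  C[2][0] = min over k of (A[2][0] + B[0][0] = 5 + 4 = 9, A[2][1] + B[1][0] = -2 + 7 = 5, A[2][2] + B[2][0] = -1 + 7 = 6) = 5 (attained at k = 1)
  C[2][1] = min over k of (A[2][0] + B[0][1] = 5 + 0 = 5, A[2][1] + B[1][1] = -2 + 10 = 8, A[2][2] + B[2][1] = -1 + 4 = 3) = 3 (attained at k = 2)
  C[2][2] = min over k of (A[2][0] + B[0][2] = 5 + 9 = 14, A[2][1] + B[1][2] = -2 + -5 = -7, A[2][2] + B[2][2] = -1 + 9 = 8) = -7 (attained at k = 1)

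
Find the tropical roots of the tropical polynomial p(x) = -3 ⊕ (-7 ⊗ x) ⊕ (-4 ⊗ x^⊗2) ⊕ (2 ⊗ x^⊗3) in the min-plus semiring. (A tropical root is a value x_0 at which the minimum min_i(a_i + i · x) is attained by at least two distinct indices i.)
Roots: {-6, -3, 4}

Each tropical root is a break point of the lower envelope of the lines y = a_i + i · x (there are 4 lines, with slopes 0, 1, ..., 3). Only the lines that attain the minimum somewhere contribute to roots; other lines are dominated. Here the surviving (envelope) indices are i = 3, i = 2, i = 1, i = 0.
Intersections between consecutive envelope lines give the roots: for adjacent envelope indices i < j the intersection is x = (a_i − a_j) / (j − i). Reading off the sorted break points: {-6, -3, 4}.
Verification: at each break x_0, at least two indices attain the minimum of min_i(a_i + i · x_0).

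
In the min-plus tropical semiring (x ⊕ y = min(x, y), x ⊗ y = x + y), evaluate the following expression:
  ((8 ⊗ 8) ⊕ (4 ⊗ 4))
((8 ⊗ 8) ⊕ (4 ⊗ 4)) = 8

Expand innermost to outermost. Recall ⊕ takes the minimum of its arguments and ⊗ takes their sum. Working out the expression ((8 ⊗ 8) ⊕ (4 ⊗ 4)) gives 8.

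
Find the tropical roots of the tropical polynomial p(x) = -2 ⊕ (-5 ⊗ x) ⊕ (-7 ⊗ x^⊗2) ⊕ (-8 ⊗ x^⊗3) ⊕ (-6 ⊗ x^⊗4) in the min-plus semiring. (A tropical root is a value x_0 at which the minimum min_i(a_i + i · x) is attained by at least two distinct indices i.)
Roots: {-2, 1, 2, 3}

Each tropical root is a break point of the lower envelope of the lines y = a_i + i · x (there are 5 lines, with slopes 0, 1, ..., 4). Only the lines that attain the minimum somewhere contribute to roots; other lines are dominated. Here the surviving (envelope) indices are i = 4, i = 3, i = 2, i = 1, i = 0.
Intersections between consecutive envelope lines give the roots: for adjacent envelope indices i < j the intersection is x = (a_i − a_j) / (j − i). Reading off the sorted break points: {-2, 1, 2, 3}.
Verification: at each break x_0, at least two indices attain the minimum of min_i(a_i + i · x_0).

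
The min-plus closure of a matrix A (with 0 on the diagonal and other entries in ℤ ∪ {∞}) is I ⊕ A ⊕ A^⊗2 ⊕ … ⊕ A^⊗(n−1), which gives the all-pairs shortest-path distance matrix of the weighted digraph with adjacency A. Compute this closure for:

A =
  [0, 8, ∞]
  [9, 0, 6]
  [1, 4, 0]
Closure =
  [0, 8, 14]
  [7, 0, 6]
  [1, 4, 0]

This is the Floyd-Warshall all-pairs shortest-path computation. For each intermediate vertex k = 0, 1, …, 2, update dist[i][j] ← min(dist[i][j], dist[i][k] + dist[k][j]). The final matrix gives, for each (i, j), the minimum total weight of any directed path from i to j (possibly empty when i = j).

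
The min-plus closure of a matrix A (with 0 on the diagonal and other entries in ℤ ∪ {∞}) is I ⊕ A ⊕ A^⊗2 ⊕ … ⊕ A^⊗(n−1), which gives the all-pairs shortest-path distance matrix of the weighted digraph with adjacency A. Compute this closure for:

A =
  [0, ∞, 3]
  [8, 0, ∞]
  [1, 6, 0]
Closure =
  [0, 9, 3]
  [8, 0, 11]
  [1, 6, 0]

This is the Floyd-Warshall all-pairs shortest-path computation. For each intermediate vertex k = 0, 1, …, 2, update dist[i][j] ← min(dist[i][j], dist[i][k] + dist[k][j]). The final matrix gives, for each (i, j), the minimum total weight of any directed path from i to j (possibly empty when i = j).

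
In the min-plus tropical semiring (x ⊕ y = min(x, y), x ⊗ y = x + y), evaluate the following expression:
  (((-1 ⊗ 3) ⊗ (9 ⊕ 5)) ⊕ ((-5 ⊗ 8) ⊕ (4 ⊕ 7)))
(((-1 ⊗ 3) ⊗ (9 ⊕ 5)) ⊕ ((-5 ⊗ 8) ⊕ (4 ⊕ 7))) = 3

Expand innermost to outermost. Recall ⊕ takes the minimum of its arguments and ⊗ takes their sum. Working out the expression (((-1 ⊗ 3) ⊗ (9 ⊕ 5)) ⊕ ((-5 ⊗ 8) ⊕ (4 ⊕ 7))) gives 3.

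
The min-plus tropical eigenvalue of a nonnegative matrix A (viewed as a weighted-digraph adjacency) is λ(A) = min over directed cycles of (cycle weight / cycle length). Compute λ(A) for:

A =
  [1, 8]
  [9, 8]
λ(A) = 1

Enumerate directed cycles and compute their means (weight / length). Sample:
  cycle 0 → 0: weight = 1, length = 1, mean = 1/1 ≈ 1.000
  cycle 1 → 1: weight = 8, length = 1, mean = 8/1 ≈ 8.000
  cycle 0 → 1 → 0: weight = 17, length = 2, mean = 17/2 ≈ 8.500
  cycle 1 → 0 → 1: weight = 17, length = 2, mean = 17/2 ≈ 8.500
Minimum mean = 1.000, attained e.g. along the cycle 0 → 0 with weight 1 and length 1. So λ(A) = 1/1 = 1.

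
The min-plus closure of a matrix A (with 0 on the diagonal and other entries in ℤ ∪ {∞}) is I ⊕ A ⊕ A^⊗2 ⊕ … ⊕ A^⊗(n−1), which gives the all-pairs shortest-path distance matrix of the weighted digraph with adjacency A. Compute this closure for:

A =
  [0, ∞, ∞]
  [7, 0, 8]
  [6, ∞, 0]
Closure =
  [0, ∞, ∞]
  [7, 0, 8]
  [6, ∞, 0]

This is the Floyd-Warshall all-pairs shortest-path computation. For each intermediate vertex k = 0, 1, …, 2, update dist[i][j] ← min(dist[i][j], dist[i][k] + dist[k][j]). The final matrix gives, for each (i, j), the minimum total weight of any directed path from i to j (possibly empty when i = j).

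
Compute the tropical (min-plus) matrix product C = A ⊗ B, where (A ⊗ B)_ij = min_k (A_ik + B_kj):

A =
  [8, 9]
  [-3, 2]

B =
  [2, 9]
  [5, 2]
A ⊗ B =
  [10, 11]
  [-1, 4]

Apply the min-plus product entry-by-entry:
  C[0][0] = min over k of (A[0][0] + B[0][0] = 8 + 2 = 10, A[0][1] + B[1][0] = 9 + 5 = 14) = 10 (attained at k = 0)
  C[0][1] = min over k of (A[0][0] + B[0][1] = 8 + 9 = 17, A[0][1] + B[1][1] = 9 + 2 = 11) = 11 (attained at k = 1)
  C[1][0] = min over k of (A[1][0] + B[0][0] = -3 + 2 = -1, A[1][1] + B[1][0] = 2 + 5 = 7) = -1 (attained at k = 0)
  C[1][1] = min over k of (A[1][0] + B[0][1] = -3 + 9 = 6, A[1][1] + B[1][1] = 2 + 2 = 4) = 4 (attained at k = 1)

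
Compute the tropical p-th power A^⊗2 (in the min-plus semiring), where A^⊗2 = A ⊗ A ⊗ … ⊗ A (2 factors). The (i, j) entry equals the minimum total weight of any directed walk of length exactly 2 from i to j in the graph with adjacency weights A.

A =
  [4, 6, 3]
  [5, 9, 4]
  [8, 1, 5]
A^⊗2 =
  [8, 4, 7]
  [9, 5, 8]
  [6, 6, 5]

Each entry (A^⊗2)_ij equals the minimum over all length-2 walks i = v_0 → v_1 → … → v_2 = j of Σ_t A[v_t][v_{t+1}]. For example, for (i, j) = (0, 2) we minimise over 3 possible intermediate vertex sequences; the minimum is 7, attained along the walk 0 → 0 → 2.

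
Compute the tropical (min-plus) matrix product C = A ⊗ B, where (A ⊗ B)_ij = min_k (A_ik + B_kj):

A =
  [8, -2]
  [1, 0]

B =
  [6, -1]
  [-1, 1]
A ⊗ B =
  [-3, -1]
  [-1, 0]

Apply the min-plus product entry-by-entry:
  C[0][0] = min over k of (A[0][0] + B[0][0] = 8 + 6 = 14, A[0][1] + B[1][0] = -2 + -1 = -3) = -3 (attained at k = 1)
  C[0][1] = min over k of (A[0][0] + B[0][1] = 8 + -1 = 7, A[0][1] + B[1][1] = -2 + 1 = -1) = -1 (attained at k = 1)
  C[1][0] = min over k of (A[1][0] + B[0][0] = 1 + 6 = 7, A[1][1] + B[1][0] = 0 + -1 = -1) = -1 (attained at k = 1)
  C[1][1] = min over k of (A[1][0] + B[0][1] = 1 + -1 = 0, A[1][1] + B[1][1] = 0 + 1 = 1) = 0 (attained at k = 0)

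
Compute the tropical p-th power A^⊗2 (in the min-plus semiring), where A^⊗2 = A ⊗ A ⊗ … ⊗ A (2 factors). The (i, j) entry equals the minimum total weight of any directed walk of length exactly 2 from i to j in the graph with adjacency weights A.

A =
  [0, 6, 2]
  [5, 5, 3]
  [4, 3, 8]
A^⊗2 =
  [0, 5, 2]
  [5, 6, 7]
  [4, 8, 6]

Each entry (A^⊗2)_ij equals the minimum over all length-2 walks i = v_0 → v_1 → … → v_2 = j of Σ_t A[v_t][v_{t+1}]. For example, for (i, j) = (0, 2) we minimise over 3 possible intermediate vertex sequences; the minimum is 2, attained along the walk 0 → 0 → 2.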